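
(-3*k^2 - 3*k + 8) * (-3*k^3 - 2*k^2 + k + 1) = 9*k^5 + 15*k^4 - 21*k^3 - 22*k^2 + 5*k + 8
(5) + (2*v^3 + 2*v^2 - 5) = 2*v^3 + 2*v^2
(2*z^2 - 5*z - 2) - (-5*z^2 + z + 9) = 7*z^2 - 6*z - 11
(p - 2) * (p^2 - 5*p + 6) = p^3 - 7*p^2 + 16*p - 12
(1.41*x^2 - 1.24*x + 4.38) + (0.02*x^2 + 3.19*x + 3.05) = 1.43*x^2 + 1.95*x + 7.43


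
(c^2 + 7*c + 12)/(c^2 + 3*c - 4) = (c + 3)/(c - 1)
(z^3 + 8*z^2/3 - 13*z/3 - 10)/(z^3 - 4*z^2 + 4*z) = (z^2 + 14*z/3 + 5)/(z*(z - 2))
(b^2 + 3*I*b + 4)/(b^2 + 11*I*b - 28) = (b - I)/(b + 7*I)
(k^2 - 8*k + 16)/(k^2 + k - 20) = (k - 4)/(k + 5)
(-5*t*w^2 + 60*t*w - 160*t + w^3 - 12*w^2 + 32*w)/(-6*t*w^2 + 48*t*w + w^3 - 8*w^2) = (5*t*w - 20*t - w^2 + 4*w)/(w*(6*t - w))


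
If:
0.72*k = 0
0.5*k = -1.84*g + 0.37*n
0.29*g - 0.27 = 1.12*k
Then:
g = 0.93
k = 0.00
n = 4.63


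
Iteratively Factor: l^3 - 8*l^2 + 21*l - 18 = (l - 3)*(l^2 - 5*l + 6) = (l - 3)*(l - 2)*(l - 3)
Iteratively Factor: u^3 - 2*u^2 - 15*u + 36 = (u - 3)*(u^2 + u - 12) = (u - 3)*(u + 4)*(u - 3)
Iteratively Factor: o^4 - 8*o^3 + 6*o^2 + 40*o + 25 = (o + 1)*(o^3 - 9*o^2 + 15*o + 25) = (o - 5)*(o + 1)*(o^2 - 4*o - 5) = (o - 5)*(o + 1)^2*(o - 5)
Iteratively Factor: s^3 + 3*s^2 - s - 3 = (s + 3)*(s^2 - 1) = (s + 1)*(s + 3)*(s - 1)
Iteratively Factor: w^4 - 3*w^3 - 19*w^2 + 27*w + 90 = (w + 2)*(w^3 - 5*w^2 - 9*w + 45) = (w - 5)*(w + 2)*(w^2 - 9) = (w - 5)*(w + 2)*(w + 3)*(w - 3)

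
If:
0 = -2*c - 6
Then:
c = -3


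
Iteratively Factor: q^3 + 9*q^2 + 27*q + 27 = (q + 3)*(q^2 + 6*q + 9) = (q + 3)^2*(q + 3)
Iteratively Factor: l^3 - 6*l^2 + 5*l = (l)*(l^2 - 6*l + 5) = l*(l - 5)*(l - 1)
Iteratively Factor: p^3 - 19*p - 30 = (p + 3)*(p^2 - 3*p - 10) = (p - 5)*(p + 3)*(p + 2)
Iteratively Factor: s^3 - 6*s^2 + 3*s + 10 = (s - 2)*(s^2 - 4*s - 5) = (s - 2)*(s + 1)*(s - 5)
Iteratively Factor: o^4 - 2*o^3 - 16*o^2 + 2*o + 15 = (o + 1)*(o^3 - 3*o^2 - 13*o + 15) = (o - 1)*(o + 1)*(o^2 - 2*o - 15) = (o - 1)*(o + 1)*(o + 3)*(o - 5)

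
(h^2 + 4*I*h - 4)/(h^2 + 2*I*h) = (h + 2*I)/h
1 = 1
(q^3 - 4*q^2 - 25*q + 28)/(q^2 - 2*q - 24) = (q^2 - 8*q + 7)/(q - 6)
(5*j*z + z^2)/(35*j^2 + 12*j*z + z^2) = z/(7*j + z)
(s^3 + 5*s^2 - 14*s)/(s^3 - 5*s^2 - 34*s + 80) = s*(s + 7)/(s^2 - 3*s - 40)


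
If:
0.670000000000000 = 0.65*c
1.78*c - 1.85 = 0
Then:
No Solution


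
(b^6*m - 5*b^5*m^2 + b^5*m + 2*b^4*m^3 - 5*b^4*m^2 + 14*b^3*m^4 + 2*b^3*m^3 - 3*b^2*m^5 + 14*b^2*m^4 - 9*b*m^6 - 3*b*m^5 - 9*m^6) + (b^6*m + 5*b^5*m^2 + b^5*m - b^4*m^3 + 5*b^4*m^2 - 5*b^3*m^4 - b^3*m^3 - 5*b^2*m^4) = 2*b^6*m + 2*b^5*m + b^4*m^3 + 9*b^3*m^4 + b^3*m^3 - 3*b^2*m^5 + 9*b^2*m^4 - 9*b*m^6 - 3*b*m^5 - 9*m^6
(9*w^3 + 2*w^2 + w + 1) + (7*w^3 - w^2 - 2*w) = 16*w^3 + w^2 - w + 1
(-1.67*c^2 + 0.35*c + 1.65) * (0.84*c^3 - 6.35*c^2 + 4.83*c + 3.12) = -1.4028*c^5 + 10.8985*c^4 - 8.9026*c^3 - 13.9974*c^2 + 9.0615*c + 5.148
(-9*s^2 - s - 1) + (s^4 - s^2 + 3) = s^4 - 10*s^2 - s + 2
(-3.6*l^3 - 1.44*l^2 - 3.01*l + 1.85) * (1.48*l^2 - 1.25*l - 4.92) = -5.328*l^5 + 2.3688*l^4 + 15.0572*l^3 + 13.5853*l^2 + 12.4967*l - 9.102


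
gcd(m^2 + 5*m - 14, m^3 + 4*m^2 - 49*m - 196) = m + 7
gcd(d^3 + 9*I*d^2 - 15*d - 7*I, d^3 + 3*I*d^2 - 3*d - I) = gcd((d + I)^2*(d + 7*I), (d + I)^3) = d^2 + 2*I*d - 1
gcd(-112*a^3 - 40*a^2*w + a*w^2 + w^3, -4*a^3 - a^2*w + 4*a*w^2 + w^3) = 4*a + w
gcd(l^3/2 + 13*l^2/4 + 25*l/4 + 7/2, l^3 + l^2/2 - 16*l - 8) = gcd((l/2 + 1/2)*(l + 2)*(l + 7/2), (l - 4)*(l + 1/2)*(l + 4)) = 1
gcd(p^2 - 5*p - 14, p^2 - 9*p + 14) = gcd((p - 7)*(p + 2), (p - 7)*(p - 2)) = p - 7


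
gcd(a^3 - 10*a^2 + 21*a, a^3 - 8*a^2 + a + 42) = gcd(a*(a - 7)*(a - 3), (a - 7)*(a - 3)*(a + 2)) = a^2 - 10*a + 21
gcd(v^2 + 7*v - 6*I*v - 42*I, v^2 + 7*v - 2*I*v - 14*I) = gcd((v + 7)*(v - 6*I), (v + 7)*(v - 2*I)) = v + 7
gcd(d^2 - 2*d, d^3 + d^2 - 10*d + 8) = d - 2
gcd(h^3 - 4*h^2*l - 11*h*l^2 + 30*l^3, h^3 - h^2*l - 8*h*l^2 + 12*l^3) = h^2 + h*l - 6*l^2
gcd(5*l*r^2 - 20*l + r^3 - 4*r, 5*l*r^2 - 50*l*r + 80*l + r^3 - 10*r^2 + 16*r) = 5*l*r - 10*l + r^2 - 2*r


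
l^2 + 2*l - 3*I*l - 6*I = (l + 2)*(l - 3*I)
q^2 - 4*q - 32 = (q - 8)*(q + 4)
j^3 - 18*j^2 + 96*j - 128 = (j - 8)^2*(j - 2)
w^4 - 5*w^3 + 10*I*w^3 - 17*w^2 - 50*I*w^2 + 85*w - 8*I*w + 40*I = (w - 5)*(w + I)^2*(w + 8*I)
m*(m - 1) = m^2 - m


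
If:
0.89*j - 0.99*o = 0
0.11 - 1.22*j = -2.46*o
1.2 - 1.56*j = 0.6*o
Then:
No Solution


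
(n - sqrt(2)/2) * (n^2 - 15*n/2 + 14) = n^3 - 15*n^2/2 - sqrt(2)*n^2/2 + 15*sqrt(2)*n/4 + 14*n - 7*sqrt(2)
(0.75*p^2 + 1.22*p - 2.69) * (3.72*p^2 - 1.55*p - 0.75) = 2.79*p^4 + 3.3759*p^3 - 12.4603*p^2 + 3.2545*p + 2.0175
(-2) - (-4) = 2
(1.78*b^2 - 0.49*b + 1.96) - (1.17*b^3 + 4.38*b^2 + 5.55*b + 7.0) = -1.17*b^3 - 2.6*b^2 - 6.04*b - 5.04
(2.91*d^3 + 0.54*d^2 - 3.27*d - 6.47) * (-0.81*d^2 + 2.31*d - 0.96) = -2.3571*d^5 + 6.2847*d^4 + 1.1025*d^3 - 2.8314*d^2 - 11.8065*d + 6.2112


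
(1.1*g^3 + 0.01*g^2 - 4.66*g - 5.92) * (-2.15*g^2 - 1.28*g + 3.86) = -2.365*g^5 - 1.4295*g^4 + 14.2522*g^3 + 18.7314*g^2 - 10.41*g - 22.8512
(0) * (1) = 0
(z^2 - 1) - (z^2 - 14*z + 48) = 14*z - 49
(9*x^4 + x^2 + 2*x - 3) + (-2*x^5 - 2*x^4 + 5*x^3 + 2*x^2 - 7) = -2*x^5 + 7*x^4 + 5*x^3 + 3*x^2 + 2*x - 10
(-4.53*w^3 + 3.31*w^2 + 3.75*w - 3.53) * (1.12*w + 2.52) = -5.0736*w^4 - 7.7084*w^3 + 12.5412*w^2 + 5.4964*w - 8.8956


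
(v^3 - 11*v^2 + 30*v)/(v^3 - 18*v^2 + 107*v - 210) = v/(v - 7)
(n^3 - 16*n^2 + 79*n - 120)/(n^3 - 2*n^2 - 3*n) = (n^2 - 13*n + 40)/(n*(n + 1))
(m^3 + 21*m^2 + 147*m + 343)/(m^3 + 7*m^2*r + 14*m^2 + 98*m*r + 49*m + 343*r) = (m + 7)/(m + 7*r)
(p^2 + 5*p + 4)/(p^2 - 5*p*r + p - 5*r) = (p + 4)/(p - 5*r)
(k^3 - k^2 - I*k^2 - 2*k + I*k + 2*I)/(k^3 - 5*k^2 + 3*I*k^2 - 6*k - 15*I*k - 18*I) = (k^2 - k*(2 + I) + 2*I)/(k^2 + 3*k*(-2 + I) - 18*I)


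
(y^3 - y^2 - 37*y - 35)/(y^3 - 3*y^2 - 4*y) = (y^2 - 2*y - 35)/(y*(y - 4))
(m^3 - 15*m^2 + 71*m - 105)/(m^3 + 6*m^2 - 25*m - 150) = (m^2 - 10*m + 21)/(m^2 + 11*m + 30)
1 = 1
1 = 1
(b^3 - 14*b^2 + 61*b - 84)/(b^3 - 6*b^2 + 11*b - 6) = (b^2 - 11*b + 28)/(b^2 - 3*b + 2)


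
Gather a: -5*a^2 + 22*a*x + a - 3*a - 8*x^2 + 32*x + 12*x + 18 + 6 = -5*a^2 + a*(22*x - 2) - 8*x^2 + 44*x + 24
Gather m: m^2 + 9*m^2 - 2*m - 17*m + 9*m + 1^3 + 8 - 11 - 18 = 10*m^2 - 10*m - 20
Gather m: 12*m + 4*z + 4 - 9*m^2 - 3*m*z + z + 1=-9*m^2 + m*(12 - 3*z) + 5*z + 5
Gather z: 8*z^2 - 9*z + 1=8*z^2 - 9*z + 1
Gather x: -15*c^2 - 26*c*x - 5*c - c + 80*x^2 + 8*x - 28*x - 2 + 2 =-15*c^2 - 6*c + 80*x^2 + x*(-26*c - 20)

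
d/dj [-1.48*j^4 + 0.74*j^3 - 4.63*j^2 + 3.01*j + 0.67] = -5.92*j^3 + 2.22*j^2 - 9.26*j + 3.01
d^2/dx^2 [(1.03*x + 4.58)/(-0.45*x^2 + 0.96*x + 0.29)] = ((0.9*x - 0.96)*(1.03*x + 4.58)*(1.8*x - 1.92) + (2.781*x + 2.1444)*(-0.45*x^2 + 0.96*x + 0.29))/(-0.45*x^2 + 0.96*x + 0.29)^3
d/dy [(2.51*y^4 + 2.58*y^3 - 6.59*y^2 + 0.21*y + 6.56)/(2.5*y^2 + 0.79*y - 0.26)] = (12.55*y^5 + 12.3987*y^4 + 1.466*y^3 - 7.7435*y^2 - 29.3732*y - 5.237)/(6.25*y^4 + 3.95*y^3 - 0.6759*y^2 - 0.4108*y + 0.0676)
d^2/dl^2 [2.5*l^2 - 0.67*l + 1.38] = 5.00000000000000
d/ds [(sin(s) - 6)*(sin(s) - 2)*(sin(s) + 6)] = (3*sin(s)^2 - 4*sin(s) - 36)*cos(s)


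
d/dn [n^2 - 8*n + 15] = 2*n - 8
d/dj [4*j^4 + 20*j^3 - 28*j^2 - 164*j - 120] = 16*j^3 + 60*j^2 - 56*j - 164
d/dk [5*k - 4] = 5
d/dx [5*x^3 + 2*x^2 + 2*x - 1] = 15*x^2 + 4*x + 2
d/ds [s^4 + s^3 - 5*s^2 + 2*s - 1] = 4*s^3 + 3*s^2 - 10*s + 2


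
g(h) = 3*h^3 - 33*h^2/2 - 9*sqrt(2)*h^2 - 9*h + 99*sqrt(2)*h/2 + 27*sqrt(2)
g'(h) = 9*h^2 - 33*h - 18*sqrt(2)*h - 9 + 99*sqrt(2)/2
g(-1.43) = -117.59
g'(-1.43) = 163.00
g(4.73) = -9.71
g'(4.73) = -14.14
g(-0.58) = -7.62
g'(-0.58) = 97.94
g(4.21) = 0.83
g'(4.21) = -25.58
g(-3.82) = -788.58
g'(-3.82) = 415.64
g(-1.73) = -170.36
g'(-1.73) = 189.07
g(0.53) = 62.75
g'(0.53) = 32.55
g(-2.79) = -424.68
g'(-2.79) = 294.15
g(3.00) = 39.14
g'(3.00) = -33.36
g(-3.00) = -488.88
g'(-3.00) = 317.37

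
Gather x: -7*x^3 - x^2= -7*x^3 - x^2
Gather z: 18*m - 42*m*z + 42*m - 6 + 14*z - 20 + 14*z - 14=60*m + z*(28 - 42*m) - 40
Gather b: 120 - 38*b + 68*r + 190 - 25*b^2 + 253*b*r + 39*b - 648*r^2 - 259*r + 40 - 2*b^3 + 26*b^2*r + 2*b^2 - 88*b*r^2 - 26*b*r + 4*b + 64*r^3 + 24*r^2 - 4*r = -2*b^3 + b^2*(26*r - 23) + b*(-88*r^2 + 227*r + 5) + 64*r^3 - 624*r^2 - 195*r + 350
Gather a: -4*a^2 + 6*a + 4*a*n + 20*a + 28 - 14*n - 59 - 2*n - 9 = -4*a^2 + a*(4*n + 26) - 16*n - 40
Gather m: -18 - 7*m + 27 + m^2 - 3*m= m^2 - 10*m + 9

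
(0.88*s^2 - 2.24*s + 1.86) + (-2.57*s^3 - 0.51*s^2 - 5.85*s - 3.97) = -2.57*s^3 + 0.37*s^2 - 8.09*s - 2.11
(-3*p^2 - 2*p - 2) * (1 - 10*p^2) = 30*p^4 + 20*p^3 + 17*p^2 - 2*p - 2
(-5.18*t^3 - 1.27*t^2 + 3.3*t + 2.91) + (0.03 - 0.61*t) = -5.18*t^3 - 1.27*t^2 + 2.69*t + 2.94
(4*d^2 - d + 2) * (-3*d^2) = -12*d^4 + 3*d^3 - 6*d^2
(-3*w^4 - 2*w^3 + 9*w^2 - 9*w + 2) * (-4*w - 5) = 12*w^5 + 23*w^4 - 26*w^3 - 9*w^2 + 37*w - 10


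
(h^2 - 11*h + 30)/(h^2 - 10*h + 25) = (h - 6)/(h - 5)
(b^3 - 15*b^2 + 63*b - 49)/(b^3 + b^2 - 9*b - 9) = (b^3 - 15*b^2 + 63*b - 49)/(b^3 + b^2 - 9*b - 9)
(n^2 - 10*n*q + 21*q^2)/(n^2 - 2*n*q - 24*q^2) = (-n^2 + 10*n*q - 21*q^2)/(-n^2 + 2*n*q + 24*q^2)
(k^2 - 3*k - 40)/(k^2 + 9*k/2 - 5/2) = 2*(k - 8)/(2*k - 1)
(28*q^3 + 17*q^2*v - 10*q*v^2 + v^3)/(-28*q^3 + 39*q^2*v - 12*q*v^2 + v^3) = (-q - v)/(q - v)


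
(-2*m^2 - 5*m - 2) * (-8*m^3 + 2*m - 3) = 16*m^5 + 40*m^4 + 12*m^3 - 4*m^2 + 11*m + 6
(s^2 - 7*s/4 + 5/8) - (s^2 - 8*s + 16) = 25*s/4 - 123/8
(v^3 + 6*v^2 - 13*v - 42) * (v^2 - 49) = v^5 + 6*v^4 - 62*v^3 - 336*v^2 + 637*v + 2058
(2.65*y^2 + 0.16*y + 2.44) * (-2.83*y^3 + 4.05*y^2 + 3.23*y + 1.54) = -7.4995*y^5 + 10.2797*y^4 + 2.3023*y^3 + 14.4798*y^2 + 8.1276*y + 3.7576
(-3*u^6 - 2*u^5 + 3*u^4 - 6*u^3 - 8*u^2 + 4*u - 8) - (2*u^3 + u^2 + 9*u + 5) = -3*u^6 - 2*u^5 + 3*u^4 - 8*u^3 - 9*u^2 - 5*u - 13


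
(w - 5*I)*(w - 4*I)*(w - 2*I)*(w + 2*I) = w^4 - 9*I*w^3 - 16*w^2 - 36*I*w - 80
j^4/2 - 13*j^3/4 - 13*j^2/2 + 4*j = j*(j/2 + 1)*(j - 8)*(j - 1/2)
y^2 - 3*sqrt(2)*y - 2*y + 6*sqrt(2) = (y - 2)*(y - 3*sqrt(2))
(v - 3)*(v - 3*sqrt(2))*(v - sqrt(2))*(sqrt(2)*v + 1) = sqrt(2)*v^4 - 7*v^3 - 3*sqrt(2)*v^3 + 2*sqrt(2)*v^2 + 21*v^2 - 6*sqrt(2)*v + 6*v - 18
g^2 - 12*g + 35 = (g - 7)*(g - 5)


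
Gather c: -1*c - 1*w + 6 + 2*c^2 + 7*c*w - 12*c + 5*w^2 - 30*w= 2*c^2 + c*(7*w - 13) + 5*w^2 - 31*w + 6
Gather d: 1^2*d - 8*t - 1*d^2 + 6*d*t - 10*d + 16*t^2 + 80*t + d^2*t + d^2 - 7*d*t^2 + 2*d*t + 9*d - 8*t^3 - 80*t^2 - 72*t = d^2*t + d*(-7*t^2 + 8*t) - 8*t^3 - 64*t^2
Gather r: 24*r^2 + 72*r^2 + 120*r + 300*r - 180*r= 96*r^2 + 240*r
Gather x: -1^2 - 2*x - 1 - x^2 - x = -x^2 - 3*x - 2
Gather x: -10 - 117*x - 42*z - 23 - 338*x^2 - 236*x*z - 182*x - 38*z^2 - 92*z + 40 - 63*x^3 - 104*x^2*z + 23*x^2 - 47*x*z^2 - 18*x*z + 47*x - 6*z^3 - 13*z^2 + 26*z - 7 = -63*x^3 + x^2*(-104*z - 315) + x*(-47*z^2 - 254*z - 252) - 6*z^3 - 51*z^2 - 108*z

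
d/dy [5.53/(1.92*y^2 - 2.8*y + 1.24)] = (15.484 - 21.2352*y)/(1.92*y^2 - 2.8*y + 1.24)^2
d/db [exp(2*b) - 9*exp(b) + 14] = (2*exp(b) - 9)*exp(b)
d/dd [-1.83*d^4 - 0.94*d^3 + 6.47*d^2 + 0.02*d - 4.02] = -7.32*d^3 - 2.82*d^2 + 12.94*d + 0.02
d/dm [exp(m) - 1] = exp(m)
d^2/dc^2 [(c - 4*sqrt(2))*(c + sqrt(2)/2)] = 2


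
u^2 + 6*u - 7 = (u - 1)*(u + 7)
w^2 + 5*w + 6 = (w + 2)*(w + 3)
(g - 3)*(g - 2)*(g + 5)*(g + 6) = g^4 + 6*g^3 - 19*g^2 - 84*g + 180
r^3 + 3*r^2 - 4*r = r*(r - 1)*(r + 4)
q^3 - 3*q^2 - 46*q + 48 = (q - 8)*(q - 1)*(q + 6)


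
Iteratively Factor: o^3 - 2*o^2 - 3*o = (o + 1)*(o^2 - 3*o) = o*(o + 1)*(o - 3)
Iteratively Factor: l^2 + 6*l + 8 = (l + 4)*(l + 2)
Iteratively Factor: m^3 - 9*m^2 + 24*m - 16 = (m - 1)*(m^2 - 8*m + 16) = (m - 4)*(m - 1)*(m - 4)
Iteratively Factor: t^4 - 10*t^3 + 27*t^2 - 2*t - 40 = (t - 5)*(t^3 - 5*t^2 + 2*t + 8) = (t - 5)*(t + 1)*(t^2 - 6*t + 8) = (t - 5)*(t - 4)*(t + 1)*(t - 2)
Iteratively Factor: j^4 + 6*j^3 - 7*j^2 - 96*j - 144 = (j + 3)*(j^3 + 3*j^2 - 16*j - 48) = (j + 3)^2*(j^2 - 16) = (j + 3)^2*(j + 4)*(j - 4)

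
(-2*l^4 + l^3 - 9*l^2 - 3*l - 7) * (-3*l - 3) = 6*l^5 + 3*l^4 + 24*l^3 + 36*l^2 + 30*l + 21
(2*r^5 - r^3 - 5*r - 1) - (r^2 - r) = 2*r^5 - r^3 - r^2 - 4*r - 1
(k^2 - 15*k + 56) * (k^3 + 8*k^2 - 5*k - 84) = k^5 - 7*k^4 - 69*k^3 + 439*k^2 + 980*k - 4704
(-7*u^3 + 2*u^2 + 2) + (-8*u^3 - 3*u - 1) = -15*u^3 + 2*u^2 - 3*u + 1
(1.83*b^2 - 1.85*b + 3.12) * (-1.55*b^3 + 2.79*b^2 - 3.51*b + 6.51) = -2.8365*b^5 + 7.9732*b^4 - 16.4208*b^3 + 27.1116*b^2 - 22.9947*b + 20.3112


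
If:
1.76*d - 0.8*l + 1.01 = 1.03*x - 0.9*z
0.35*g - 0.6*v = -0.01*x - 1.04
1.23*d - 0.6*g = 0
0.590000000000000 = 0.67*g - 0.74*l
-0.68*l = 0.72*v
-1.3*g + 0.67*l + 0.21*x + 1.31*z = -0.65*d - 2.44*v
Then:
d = -0.33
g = -0.68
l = -1.41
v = 1.33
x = -0.41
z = -2.20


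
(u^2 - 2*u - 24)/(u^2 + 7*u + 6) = (u^2 - 2*u - 24)/(u^2 + 7*u + 6)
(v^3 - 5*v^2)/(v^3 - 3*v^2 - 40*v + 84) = v^2*(v - 5)/(v^3 - 3*v^2 - 40*v + 84)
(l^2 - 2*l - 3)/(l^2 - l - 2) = (l - 3)/(l - 2)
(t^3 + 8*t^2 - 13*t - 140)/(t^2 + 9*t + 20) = (t^2 + 3*t - 28)/(t + 4)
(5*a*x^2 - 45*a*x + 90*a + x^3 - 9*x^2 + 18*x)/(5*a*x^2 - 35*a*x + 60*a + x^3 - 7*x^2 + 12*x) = (x - 6)/(x - 4)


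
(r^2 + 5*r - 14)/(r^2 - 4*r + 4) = (r + 7)/(r - 2)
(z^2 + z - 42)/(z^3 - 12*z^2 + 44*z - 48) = (z + 7)/(z^2 - 6*z + 8)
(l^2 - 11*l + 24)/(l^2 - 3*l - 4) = (-l^2 + 11*l - 24)/(-l^2 + 3*l + 4)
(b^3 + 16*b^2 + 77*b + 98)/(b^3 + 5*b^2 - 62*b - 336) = (b^2 + 9*b + 14)/(b^2 - 2*b - 48)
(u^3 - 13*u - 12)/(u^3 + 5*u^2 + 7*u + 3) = (u - 4)/(u + 1)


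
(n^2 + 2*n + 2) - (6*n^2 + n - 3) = -5*n^2 + n + 5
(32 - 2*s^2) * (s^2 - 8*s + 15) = -2*s^4 + 16*s^3 + 2*s^2 - 256*s + 480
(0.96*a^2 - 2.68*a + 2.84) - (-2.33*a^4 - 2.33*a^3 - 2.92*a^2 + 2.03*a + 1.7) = 2.33*a^4 + 2.33*a^3 + 3.88*a^2 - 4.71*a + 1.14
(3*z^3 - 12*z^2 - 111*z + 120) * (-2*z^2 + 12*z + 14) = -6*z^5 + 60*z^4 + 120*z^3 - 1740*z^2 - 114*z + 1680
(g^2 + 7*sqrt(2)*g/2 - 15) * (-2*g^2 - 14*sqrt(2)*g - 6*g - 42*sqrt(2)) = -2*g^4 - 21*sqrt(2)*g^3 - 6*g^3 - 63*sqrt(2)*g^2 - 68*g^2 - 204*g + 210*sqrt(2)*g + 630*sqrt(2)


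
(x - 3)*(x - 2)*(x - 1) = x^3 - 6*x^2 + 11*x - 6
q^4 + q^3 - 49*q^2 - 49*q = q*(q - 7)*(q + 1)*(q + 7)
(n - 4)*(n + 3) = n^2 - n - 12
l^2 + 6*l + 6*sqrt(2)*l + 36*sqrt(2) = (l + 6)*(l + 6*sqrt(2))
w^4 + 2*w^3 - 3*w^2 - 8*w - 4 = (w - 2)*(w + 1)^2*(w + 2)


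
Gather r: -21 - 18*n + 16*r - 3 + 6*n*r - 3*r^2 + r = -18*n - 3*r^2 + r*(6*n + 17) - 24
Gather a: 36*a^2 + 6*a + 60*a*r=36*a^2 + a*(60*r + 6)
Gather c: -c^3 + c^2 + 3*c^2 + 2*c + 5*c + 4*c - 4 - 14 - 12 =-c^3 + 4*c^2 + 11*c - 30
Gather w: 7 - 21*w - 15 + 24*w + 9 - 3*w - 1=0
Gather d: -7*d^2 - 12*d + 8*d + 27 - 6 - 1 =-7*d^2 - 4*d + 20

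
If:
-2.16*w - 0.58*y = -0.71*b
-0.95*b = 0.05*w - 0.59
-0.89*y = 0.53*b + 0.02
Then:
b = 0.61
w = 0.30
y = -0.38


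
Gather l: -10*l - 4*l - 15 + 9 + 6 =-14*l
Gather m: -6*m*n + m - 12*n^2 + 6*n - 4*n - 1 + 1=m*(1 - 6*n) - 12*n^2 + 2*n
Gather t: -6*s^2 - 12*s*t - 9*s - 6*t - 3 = -6*s^2 - 9*s + t*(-12*s - 6) - 3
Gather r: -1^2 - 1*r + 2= 1 - r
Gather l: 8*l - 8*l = 0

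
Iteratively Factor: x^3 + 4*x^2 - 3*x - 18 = (x + 3)*(x^2 + x - 6) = (x + 3)^2*(x - 2)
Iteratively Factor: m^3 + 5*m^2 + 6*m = (m + 3)*(m^2 + 2*m) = (m + 2)*(m + 3)*(m)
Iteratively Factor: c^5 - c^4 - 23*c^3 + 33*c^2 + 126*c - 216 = (c + 4)*(c^4 - 5*c^3 - 3*c^2 + 45*c - 54) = (c + 3)*(c + 4)*(c^3 - 8*c^2 + 21*c - 18) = (c - 3)*(c + 3)*(c + 4)*(c^2 - 5*c + 6) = (c - 3)*(c - 2)*(c + 3)*(c + 4)*(c - 3)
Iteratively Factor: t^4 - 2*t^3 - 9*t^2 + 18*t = (t - 2)*(t^3 - 9*t) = (t - 2)*(t + 3)*(t^2 - 3*t) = t*(t - 2)*(t + 3)*(t - 3)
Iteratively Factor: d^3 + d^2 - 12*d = (d)*(d^2 + d - 12) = d*(d - 3)*(d + 4)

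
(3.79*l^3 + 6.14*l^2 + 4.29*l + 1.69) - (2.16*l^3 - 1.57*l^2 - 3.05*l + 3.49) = 1.63*l^3 + 7.71*l^2 + 7.34*l - 1.8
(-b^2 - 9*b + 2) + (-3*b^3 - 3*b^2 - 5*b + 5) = -3*b^3 - 4*b^2 - 14*b + 7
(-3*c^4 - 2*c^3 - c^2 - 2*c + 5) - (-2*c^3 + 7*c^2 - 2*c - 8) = -3*c^4 - 8*c^2 + 13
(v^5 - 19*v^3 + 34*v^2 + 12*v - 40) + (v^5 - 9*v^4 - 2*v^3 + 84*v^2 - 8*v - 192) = 2*v^5 - 9*v^4 - 21*v^3 + 118*v^2 + 4*v - 232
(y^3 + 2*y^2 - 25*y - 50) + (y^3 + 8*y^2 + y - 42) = 2*y^3 + 10*y^2 - 24*y - 92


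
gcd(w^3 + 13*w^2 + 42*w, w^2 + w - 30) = w + 6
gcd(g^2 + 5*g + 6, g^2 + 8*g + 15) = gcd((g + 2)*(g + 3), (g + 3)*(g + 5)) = g + 3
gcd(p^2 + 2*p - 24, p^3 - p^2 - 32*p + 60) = p + 6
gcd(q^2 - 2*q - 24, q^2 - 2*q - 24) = q^2 - 2*q - 24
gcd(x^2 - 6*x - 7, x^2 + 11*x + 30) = 1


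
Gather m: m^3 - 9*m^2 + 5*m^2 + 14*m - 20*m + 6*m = m^3 - 4*m^2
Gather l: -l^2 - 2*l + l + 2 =-l^2 - l + 2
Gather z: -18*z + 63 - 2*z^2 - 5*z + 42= -2*z^2 - 23*z + 105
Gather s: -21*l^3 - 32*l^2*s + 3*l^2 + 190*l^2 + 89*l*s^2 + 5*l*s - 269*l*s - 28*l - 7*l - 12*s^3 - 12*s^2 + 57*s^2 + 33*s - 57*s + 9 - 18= -21*l^3 + 193*l^2 - 35*l - 12*s^3 + s^2*(89*l + 45) + s*(-32*l^2 - 264*l - 24) - 9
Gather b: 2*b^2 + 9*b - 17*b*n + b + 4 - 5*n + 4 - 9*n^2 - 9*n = 2*b^2 + b*(10 - 17*n) - 9*n^2 - 14*n + 8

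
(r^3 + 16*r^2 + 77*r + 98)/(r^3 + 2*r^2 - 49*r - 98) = (r + 7)/(r - 7)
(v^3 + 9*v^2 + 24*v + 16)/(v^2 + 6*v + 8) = (v^2 + 5*v + 4)/(v + 2)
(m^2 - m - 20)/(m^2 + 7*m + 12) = (m - 5)/(m + 3)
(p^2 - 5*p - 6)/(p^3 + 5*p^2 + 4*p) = (p - 6)/(p*(p + 4))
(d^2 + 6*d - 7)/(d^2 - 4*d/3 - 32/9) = 9*(-d^2 - 6*d + 7)/(-9*d^2 + 12*d + 32)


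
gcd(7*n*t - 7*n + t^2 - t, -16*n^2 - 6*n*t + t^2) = 1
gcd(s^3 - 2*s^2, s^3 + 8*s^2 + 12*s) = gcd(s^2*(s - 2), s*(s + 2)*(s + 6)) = s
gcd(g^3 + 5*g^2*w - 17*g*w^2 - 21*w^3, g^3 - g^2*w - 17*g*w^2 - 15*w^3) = g + w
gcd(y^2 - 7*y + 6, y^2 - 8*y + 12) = y - 6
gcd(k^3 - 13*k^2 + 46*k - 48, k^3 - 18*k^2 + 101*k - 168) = k^2 - 11*k + 24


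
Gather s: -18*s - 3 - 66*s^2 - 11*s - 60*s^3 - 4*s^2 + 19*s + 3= -60*s^3 - 70*s^2 - 10*s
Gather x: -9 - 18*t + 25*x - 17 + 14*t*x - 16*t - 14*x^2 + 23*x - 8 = -34*t - 14*x^2 + x*(14*t + 48) - 34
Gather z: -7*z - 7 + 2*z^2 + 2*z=2*z^2 - 5*z - 7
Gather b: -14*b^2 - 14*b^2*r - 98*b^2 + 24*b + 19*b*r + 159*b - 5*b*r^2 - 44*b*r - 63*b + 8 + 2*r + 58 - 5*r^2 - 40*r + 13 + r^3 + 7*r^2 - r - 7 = b^2*(-14*r - 112) + b*(-5*r^2 - 25*r + 120) + r^3 + 2*r^2 - 39*r + 72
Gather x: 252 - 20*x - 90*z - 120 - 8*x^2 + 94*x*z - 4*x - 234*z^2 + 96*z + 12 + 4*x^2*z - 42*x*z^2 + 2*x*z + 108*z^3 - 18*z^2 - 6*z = x^2*(4*z - 8) + x*(-42*z^2 + 96*z - 24) + 108*z^3 - 252*z^2 + 144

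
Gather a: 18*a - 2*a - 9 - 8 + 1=16*a - 16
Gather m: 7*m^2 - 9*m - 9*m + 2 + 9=7*m^2 - 18*m + 11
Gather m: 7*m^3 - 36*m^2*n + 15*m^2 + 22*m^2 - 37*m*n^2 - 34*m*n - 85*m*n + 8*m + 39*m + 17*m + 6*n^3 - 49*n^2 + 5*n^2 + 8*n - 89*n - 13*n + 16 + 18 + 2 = 7*m^3 + m^2*(37 - 36*n) + m*(-37*n^2 - 119*n + 64) + 6*n^3 - 44*n^2 - 94*n + 36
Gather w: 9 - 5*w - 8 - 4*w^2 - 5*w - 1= -4*w^2 - 10*w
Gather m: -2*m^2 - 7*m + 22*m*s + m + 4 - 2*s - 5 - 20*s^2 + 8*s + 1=-2*m^2 + m*(22*s - 6) - 20*s^2 + 6*s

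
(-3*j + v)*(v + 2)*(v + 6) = -3*j*v^2 - 24*j*v - 36*j + v^3 + 8*v^2 + 12*v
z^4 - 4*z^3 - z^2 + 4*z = z*(z - 4)*(z - 1)*(z + 1)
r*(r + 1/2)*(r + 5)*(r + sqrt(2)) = r^4 + sqrt(2)*r^3 + 11*r^3/2 + 5*r^2/2 + 11*sqrt(2)*r^2/2 + 5*sqrt(2)*r/2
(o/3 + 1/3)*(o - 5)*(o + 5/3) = o^3/3 - 7*o^2/9 - 35*o/9 - 25/9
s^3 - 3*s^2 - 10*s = s*(s - 5)*(s + 2)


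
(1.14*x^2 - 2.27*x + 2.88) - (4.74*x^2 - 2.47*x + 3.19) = -3.6*x^2 + 0.2*x - 0.31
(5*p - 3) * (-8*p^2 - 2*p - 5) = -40*p^3 + 14*p^2 - 19*p + 15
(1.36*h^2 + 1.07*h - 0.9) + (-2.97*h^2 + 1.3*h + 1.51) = -1.61*h^2 + 2.37*h + 0.61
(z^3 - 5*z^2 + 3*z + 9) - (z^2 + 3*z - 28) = z^3 - 6*z^2 + 37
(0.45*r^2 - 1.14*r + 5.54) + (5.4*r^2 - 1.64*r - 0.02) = 5.85*r^2 - 2.78*r + 5.52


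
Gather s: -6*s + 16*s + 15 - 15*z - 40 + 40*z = 10*s + 25*z - 25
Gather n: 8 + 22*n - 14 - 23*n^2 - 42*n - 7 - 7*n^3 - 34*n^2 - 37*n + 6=-7*n^3 - 57*n^2 - 57*n - 7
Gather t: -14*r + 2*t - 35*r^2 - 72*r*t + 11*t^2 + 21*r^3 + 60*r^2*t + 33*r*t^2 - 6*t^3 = 21*r^3 - 35*r^2 - 14*r - 6*t^3 + t^2*(33*r + 11) + t*(60*r^2 - 72*r + 2)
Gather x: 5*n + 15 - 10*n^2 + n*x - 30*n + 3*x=-10*n^2 - 25*n + x*(n + 3) + 15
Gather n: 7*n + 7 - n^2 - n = -n^2 + 6*n + 7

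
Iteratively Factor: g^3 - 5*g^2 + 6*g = (g - 3)*(g^2 - 2*g) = (g - 3)*(g - 2)*(g)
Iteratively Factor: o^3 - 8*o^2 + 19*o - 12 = (o - 3)*(o^2 - 5*o + 4) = (o - 3)*(o - 1)*(o - 4)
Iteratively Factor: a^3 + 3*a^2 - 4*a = (a - 1)*(a^2 + 4*a) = a*(a - 1)*(a + 4)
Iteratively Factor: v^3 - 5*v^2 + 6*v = (v - 2)*(v^2 - 3*v) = (v - 3)*(v - 2)*(v)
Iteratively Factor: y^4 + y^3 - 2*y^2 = (y)*(y^3 + y^2 - 2*y) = y^2*(y^2 + y - 2) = y^2*(y - 1)*(y + 2)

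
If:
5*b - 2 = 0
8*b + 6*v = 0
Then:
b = 2/5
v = -8/15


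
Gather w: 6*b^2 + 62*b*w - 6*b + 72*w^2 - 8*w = 6*b^2 - 6*b + 72*w^2 + w*(62*b - 8)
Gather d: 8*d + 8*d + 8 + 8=16*d + 16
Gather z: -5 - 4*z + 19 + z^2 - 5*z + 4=z^2 - 9*z + 18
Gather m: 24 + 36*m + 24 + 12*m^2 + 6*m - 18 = 12*m^2 + 42*m + 30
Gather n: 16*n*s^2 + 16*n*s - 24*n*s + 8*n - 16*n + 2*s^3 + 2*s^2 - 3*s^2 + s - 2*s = n*(16*s^2 - 8*s - 8) + 2*s^3 - s^2 - s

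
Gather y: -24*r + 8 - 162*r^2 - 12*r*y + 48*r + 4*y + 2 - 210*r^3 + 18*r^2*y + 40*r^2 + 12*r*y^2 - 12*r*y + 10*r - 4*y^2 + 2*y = -210*r^3 - 122*r^2 + 34*r + y^2*(12*r - 4) + y*(18*r^2 - 24*r + 6) + 10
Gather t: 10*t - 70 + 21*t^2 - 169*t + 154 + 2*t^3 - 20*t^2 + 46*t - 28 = 2*t^3 + t^2 - 113*t + 56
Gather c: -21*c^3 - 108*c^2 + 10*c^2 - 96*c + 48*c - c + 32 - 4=-21*c^3 - 98*c^2 - 49*c + 28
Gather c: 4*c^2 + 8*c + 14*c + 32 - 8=4*c^2 + 22*c + 24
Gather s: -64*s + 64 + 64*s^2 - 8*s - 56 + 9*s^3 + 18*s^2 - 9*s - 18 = 9*s^3 + 82*s^2 - 81*s - 10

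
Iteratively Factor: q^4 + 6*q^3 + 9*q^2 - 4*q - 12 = (q + 3)*(q^3 + 3*q^2 - 4) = (q + 2)*(q + 3)*(q^2 + q - 2) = (q + 2)^2*(q + 3)*(q - 1)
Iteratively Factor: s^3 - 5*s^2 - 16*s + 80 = (s - 4)*(s^2 - s - 20) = (s - 5)*(s - 4)*(s + 4)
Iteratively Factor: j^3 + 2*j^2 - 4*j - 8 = (j - 2)*(j^2 + 4*j + 4) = (j - 2)*(j + 2)*(j + 2)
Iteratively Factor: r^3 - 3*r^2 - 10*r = (r)*(r^2 - 3*r - 10) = r*(r + 2)*(r - 5)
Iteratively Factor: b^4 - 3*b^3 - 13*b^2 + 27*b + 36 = (b + 3)*(b^3 - 6*b^2 + 5*b + 12) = (b - 3)*(b + 3)*(b^2 - 3*b - 4) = (b - 4)*(b - 3)*(b + 3)*(b + 1)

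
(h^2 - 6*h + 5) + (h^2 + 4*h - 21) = 2*h^2 - 2*h - 16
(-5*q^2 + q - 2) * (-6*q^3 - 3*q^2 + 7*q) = 30*q^5 + 9*q^4 - 26*q^3 + 13*q^2 - 14*q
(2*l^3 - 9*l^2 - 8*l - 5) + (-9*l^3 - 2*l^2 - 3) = -7*l^3 - 11*l^2 - 8*l - 8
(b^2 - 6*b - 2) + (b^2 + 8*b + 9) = 2*b^2 + 2*b + 7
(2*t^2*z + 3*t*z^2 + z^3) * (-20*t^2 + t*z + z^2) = -40*t^4*z - 58*t^3*z^2 - 15*t^2*z^3 + 4*t*z^4 + z^5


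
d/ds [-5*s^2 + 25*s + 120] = 25 - 10*s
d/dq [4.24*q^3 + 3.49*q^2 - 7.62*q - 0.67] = 12.72*q^2 + 6.98*q - 7.62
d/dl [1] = 0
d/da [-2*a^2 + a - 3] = 1 - 4*a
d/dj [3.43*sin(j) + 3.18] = 3.43*cos(j)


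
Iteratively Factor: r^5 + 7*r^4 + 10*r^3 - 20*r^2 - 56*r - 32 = (r + 2)*(r^4 + 5*r^3 - 20*r - 16) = (r + 1)*(r + 2)*(r^3 + 4*r^2 - 4*r - 16) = (r - 2)*(r + 1)*(r + 2)*(r^2 + 6*r + 8) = (r - 2)*(r + 1)*(r + 2)*(r + 4)*(r + 2)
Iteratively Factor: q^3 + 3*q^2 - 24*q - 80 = (q - 5)*(q^2 + 8*q + 16) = (q - 5)*(q + 4)*(q + 4)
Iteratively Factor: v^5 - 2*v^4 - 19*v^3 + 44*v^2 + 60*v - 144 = (v - 3)*(v^4 + v^3 - 16*v^2 - 4*v + 48) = (v - 3)*(v + 2)*(v^3 - v^2 - 14*v + 24) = (v - 3)^2*(v + 2)*(v^2 + 2*v - 8) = (v - 3)^2*(v + 2)*(v + 4)*(v - 2)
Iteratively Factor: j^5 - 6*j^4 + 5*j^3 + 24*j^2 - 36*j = (j - 3)*(j^4 - 3*j^3 - 4*j^2 + 12*j) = (j - 3)^2*(j^3 - 4*j) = (j - 3)^2*(j - 2)*(j^2 + 2*j) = j*(j - 3)^2*(j - 2)*(j + 2)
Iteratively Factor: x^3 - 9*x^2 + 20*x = (x - 4)*(x^2 - 5*x) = (x - 5)*(x - 4)*(x)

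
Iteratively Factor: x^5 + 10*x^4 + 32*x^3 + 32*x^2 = (x + 4)*(x^4 + 6*x^3 + 8*x^2) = (x + 4)^2*(x^3 + 2*x^2) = (x + 2)*(x + 4)^2*(x^2) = x*(x + 2)*(x + 4)^2*(x)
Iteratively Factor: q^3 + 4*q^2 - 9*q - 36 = (q - 3)*(q^2 + 7*q + 12) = (q - 3)*(q + 4)*(q + 3)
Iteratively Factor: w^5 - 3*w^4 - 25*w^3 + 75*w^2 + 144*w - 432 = (w + 3)*(w^4 - 6*w^3 - 7*w^2 + 96*w - 144) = (w - 4)*(w + 3)*(w^3 - 2*w^2 - 15*w + 36) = (w - 4)*(w - 3)*(w + 3)*(w^2 + w - 12) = (w - 4)*(w - 3)^2*(w + 3)*(w + 4)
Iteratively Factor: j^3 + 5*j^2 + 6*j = (j + 2)*(j^2 + 3*j) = (j + 2)*(j + 3)*(j)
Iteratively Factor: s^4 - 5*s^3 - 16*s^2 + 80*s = (s - 4)*(s^3 - s^2 - 20*s) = s*(s - 4)*(s^2 - s - 20) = s*(s - 5)*(s - 4)*(s + 4)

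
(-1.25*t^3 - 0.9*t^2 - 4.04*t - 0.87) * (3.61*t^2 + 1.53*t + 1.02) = -4.5125*t^5 - 5.1615*t^4 - 17.2364*t^3 - 10.2399*t^2 - 5.4519*t - 0.8874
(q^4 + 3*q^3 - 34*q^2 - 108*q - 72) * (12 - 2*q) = -2*q^5 + 6*q^4 + 104*q^3 - 192*q^2 - 1152*q - 864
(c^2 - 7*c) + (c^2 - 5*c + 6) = 2*c^2 - 12*c + 6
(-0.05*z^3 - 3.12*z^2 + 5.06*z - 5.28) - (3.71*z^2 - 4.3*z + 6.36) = -0.05*z^3 - 6.83*z^2 + 9.36*z - 11.64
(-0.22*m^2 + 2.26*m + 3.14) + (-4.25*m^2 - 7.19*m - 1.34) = -4.47*m^2 - 4.93*m + 1.8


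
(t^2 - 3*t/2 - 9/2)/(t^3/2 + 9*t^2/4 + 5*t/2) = 2*(2*t^2 - 3*t - 9)/(t*(2*t^2 + 9*t + 10))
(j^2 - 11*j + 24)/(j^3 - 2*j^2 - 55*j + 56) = (j - 3)/(j^2 + 6*j - 7)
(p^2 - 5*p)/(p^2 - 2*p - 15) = p/(p + 3)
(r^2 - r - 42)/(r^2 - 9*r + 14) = (r + 6)/(r - 2)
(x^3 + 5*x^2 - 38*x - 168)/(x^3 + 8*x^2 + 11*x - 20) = (x^2 + x - 42)/(x^2 + 4*x - 5)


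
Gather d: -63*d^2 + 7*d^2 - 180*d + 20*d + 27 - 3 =-56*d^2 - 160*d + 24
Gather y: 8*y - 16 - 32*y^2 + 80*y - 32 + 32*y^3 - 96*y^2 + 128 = 32*y^3 - 128*y^2 + 88*y + 80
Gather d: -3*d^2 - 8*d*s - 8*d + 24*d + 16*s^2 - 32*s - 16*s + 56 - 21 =-3*d^2 + d*(16 - 8*s) + 16*s^2 - 48*s + 35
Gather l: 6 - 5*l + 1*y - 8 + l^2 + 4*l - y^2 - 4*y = l^2 - l - y^2 - 3*y - 2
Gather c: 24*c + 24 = 24*c + 24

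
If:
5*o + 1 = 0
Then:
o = -1/5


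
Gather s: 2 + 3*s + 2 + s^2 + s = s^2 + 4*s + 4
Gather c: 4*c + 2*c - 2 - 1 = 6*c - 3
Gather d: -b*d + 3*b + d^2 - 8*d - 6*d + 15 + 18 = 3*b + d^2 + d*(-b - 14) + 33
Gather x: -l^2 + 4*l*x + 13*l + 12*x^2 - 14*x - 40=-l^2 + 13*l + 12*x^2 + x*(4*l - 14) - 40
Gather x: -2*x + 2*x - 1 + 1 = 0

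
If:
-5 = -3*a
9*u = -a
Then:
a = 5/3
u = -5/27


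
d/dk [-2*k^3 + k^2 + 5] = 2*k*(1 - 3*k)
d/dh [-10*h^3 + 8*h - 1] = 8 - 30*h^2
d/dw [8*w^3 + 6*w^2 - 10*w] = 24*w^2 + 12*w - 10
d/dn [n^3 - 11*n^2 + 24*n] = 3*n^2 - 22*n + 24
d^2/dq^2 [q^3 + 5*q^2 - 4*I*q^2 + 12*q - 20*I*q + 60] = 6*q + 10 - 8*I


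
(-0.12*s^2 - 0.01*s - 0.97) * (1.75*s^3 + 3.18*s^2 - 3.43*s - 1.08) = -0.21*s^5 - 0.3991*s^4 - 1.3177*s^3 - 2.9207*s^2 + 3.3379*s + 1.0476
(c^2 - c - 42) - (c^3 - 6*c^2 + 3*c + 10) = -c^3 + 7*c^2 - 4*c - 52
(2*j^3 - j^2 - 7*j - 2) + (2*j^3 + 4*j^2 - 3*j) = 4*j^3 + 3*j^2 - 10*j - 2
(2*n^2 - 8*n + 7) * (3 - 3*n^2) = -6*n^4 + 24*n^3 - 15*n^2 - 24*n + 21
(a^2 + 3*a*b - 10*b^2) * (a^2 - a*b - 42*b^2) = a^4 + 2*a^3*b - 55*a^2*b^2 - 116*a*b^3 + 420*b^4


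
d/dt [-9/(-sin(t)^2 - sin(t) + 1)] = -9*(2*sin(t) + 1)*cos(t)/(sin(t) - cos(t)^2)^2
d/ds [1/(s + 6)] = -1/(s + 6)^2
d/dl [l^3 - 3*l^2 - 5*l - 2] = 3*l^2 - 6*l - 5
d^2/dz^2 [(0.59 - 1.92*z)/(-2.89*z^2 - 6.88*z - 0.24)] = ((1.92*z - 0.59)*(5.78*z + 6.88)*(11.56*z + 13.76) - (33.2928*z + 23.009)*(2.89*z^2 + 6.88*z + 0.24))/(2.89*z^2 + 6.88*z + 0.24)^3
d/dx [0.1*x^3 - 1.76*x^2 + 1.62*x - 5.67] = 0.3*x^2 - 3.52*x + 1.62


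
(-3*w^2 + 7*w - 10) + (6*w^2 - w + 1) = 3*w^2 + 6*w - 9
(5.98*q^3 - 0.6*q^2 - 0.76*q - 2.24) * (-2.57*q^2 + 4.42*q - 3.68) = -15.3686*q^5 + 27.9736*q^4 - 22.7052*q^3 + 4.6056*q^2 - 7.104*q + 8.2432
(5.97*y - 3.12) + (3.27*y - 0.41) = 9.24*y - 3.53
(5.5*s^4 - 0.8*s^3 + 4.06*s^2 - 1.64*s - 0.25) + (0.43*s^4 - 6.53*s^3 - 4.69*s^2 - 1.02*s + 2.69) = 5.93*s^4 - 7.33*s^3 - 0.630000000000001*s^2 - 2.66*s + 2.44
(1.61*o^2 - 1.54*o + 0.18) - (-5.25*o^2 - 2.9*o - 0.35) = 6.86*o^2 + 1.36*o + 0.53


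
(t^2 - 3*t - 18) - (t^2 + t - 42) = 24 - 4*t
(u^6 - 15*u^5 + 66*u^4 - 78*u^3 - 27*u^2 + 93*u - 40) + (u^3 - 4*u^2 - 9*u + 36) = u^6 - 15*u^5 + 66*u^4 - 77*u^3 - 31*u^2 + 84*u - 4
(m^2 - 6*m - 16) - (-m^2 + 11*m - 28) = 2*m^2 - 17*m + 12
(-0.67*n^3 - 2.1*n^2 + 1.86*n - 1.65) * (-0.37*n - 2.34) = 0.2479*n^4 + 2.3448*n^3 + 4.2258*n^2 - 3.7419*n + 3.861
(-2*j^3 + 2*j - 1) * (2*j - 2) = -4*j^4 + 4*j^3 + 4*j^2 - 6*j + 2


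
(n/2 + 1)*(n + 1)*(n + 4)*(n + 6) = n^4/2 + 13*n^3/2 + 28*n^2 + 46*n + 24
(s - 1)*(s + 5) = s^2 + 4*s - 5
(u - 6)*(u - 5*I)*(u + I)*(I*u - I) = I*u^4 + 4*u^3 - 7*I*u^3 - 28*u^2 + 11*I*u^2 + 24*u - 35*I*u + 30*I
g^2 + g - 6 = (g - 2)*(g + 3)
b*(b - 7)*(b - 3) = b^3 - 10*b^2 + 21*b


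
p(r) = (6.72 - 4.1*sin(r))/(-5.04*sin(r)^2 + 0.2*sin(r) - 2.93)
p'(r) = (6.72 - 4.1*sin(r))*(10.08*sin(r)*cos(r) - 0.2*cos(r))/(-5.04*sin(r)^2 + 0.2*sin(r) - 2.93)^2 - 4.1*cos(r)/(-5.04*sin(r)^2 + 0.2*sin(r) - 2.93)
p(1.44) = -0.35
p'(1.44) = 0.13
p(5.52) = -1.74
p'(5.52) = -1.11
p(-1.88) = -1.38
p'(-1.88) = 0.37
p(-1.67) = -1.33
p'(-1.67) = 0.12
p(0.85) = -0.65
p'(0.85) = 1.04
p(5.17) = -1.45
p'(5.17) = -0.57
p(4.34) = -1.41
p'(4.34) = 0.46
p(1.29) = -0.38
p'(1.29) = 0.29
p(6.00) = -2.33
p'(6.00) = -0.83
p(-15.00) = -1.81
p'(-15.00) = 1.19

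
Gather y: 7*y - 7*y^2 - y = -7*y^2 + 6*y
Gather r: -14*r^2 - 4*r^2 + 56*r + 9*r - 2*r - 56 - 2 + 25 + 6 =-18*r^2 + 63*r - 27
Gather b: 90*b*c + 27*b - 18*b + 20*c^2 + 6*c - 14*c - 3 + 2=b*(90*c + 9) + 20*c^2 - 8*c - 1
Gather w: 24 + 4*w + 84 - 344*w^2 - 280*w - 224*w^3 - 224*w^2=-224*w^3 - 568*w^2 - 276*w + 108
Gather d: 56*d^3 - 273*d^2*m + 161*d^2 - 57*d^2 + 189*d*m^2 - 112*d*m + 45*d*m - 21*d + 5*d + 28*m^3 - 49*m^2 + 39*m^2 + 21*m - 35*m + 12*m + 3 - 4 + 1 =56*d^3 + d^2*(104 - 273*m) + d*(189*m^2 - 67*m - 16) + 28*m^3 - 10*m^2 - 2*m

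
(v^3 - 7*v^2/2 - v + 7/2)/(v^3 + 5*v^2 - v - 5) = (v - 7/2)/(v + 5)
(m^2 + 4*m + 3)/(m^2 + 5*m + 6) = (m + 1)/(m + 2)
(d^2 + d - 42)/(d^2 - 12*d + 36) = (d + 7)/(d - 6)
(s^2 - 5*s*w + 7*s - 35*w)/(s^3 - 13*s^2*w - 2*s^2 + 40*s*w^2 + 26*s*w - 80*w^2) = (s + 7)/(s^2 - 8*s*w - 2*s + 16*w)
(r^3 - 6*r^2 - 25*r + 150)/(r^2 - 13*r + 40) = (r^2 - r - 30)/(r - 8)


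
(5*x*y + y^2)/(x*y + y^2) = (5*x + y)/(x + y)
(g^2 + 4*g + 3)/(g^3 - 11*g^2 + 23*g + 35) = (g + 3)/(g^2 - 12*g + 35)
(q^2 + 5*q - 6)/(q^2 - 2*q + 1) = (q + 6)/(q - 1)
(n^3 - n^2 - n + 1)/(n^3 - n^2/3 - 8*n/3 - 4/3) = 3*(n^2 - 2*n + 1)/(3*n^2 - 4*n - 4)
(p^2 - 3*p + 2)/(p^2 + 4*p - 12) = (p - 1)/(p + 6)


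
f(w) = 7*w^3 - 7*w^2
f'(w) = 21*w^2 - 14*w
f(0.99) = -0.07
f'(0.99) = 6.72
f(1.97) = 26.35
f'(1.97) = 53.92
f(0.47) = -0.82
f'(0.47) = -1.94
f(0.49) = -0.86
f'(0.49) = -1.82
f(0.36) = -0.58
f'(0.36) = -2.32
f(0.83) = -0.82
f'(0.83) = 2.85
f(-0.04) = -0.01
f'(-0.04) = 0.59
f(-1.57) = -44.34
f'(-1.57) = 73.74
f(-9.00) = -5670.00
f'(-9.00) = 1827.00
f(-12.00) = -13104.00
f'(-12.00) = 3192.00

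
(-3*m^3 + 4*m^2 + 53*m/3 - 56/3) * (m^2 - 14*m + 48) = -3*m^5 + 46*m^4 - 547*m^3/3 - 74*m^2 + 3328*m/3 - 896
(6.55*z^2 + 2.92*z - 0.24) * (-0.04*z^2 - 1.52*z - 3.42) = -0.262*z^4 - 10.0728*z^3 - 26.8298*z^2 - 9.6216*z + 0.8208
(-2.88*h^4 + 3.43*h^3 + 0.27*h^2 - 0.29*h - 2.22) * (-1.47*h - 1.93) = 4.2336*h^5 + 0.516299999999999*h^4 - 7.0168*h^3 - 0.0948000000000001*h^2 + 3.8231*h + 4.2846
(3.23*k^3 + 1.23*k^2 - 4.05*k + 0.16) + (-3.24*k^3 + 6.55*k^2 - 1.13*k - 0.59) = -0.0100000000000002*k^3 + 7.78*k^2 - 5.18*k - 0.43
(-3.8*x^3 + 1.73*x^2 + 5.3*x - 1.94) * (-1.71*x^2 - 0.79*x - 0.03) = 6.498*x^5 + 0.0436999999999999*x^4 - 10.3157*x^3 - 0.9215*x^2 + 1.3736*x + 0.0582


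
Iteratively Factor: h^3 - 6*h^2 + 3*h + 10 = (h - 2)*(h^2 - 4*h - 5) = (h - 2)*(h + 1)*(h - 5)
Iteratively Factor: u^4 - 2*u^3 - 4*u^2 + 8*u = (u)*(u^3 - 2*u^2 - 4*u + 8) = u*(u - 2)*(u^2 - 4) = u*(u - 2)*(u + 2)*(u - 2)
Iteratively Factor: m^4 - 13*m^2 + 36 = (m - 2)*(m^3 + 2*m^2 - 9*m - 18) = (m - 2)*(m + 2)*(m^2 - 9) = (m - 3)*(m - 2)*(m + 2)*(m + 3)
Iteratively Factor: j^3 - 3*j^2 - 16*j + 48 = (j + 4)*(j^2 - 7*j + 12) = (j - 3)*(j + 4)*(j - 4)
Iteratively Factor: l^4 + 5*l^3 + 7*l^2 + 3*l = (l + 1)*(l^3 + 4*l^2 + 3*l) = (l + 1)*(l + 3)*(l^2 + l) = l*(l + 1)*(l + 3)*(l + 1)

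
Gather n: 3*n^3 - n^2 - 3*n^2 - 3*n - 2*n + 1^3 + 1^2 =3*n^3 - 4*n^2 - 5*n + 2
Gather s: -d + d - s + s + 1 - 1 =0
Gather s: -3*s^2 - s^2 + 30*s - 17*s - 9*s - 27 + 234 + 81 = -4*s^2 + 4*s + 288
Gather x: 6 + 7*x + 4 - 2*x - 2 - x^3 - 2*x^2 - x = -x^3 - 2*x^2 + 4*x + 8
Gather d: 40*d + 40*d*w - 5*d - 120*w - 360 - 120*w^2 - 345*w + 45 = d*(40*w + 35) - 120*w^2 - 465*w - 315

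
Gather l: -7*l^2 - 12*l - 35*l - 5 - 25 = -7*l^2 - 47*l - 30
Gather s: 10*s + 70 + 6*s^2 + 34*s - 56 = 6*s^2 + 44*s + 14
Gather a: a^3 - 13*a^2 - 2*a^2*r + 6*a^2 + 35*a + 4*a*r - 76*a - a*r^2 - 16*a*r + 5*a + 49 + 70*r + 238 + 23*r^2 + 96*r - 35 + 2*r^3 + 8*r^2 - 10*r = a^3 + a^2*(-2*r - 7) + a*(-r^2 - 12*r - 36) + 2*r^3 + 31*r^2 + 156*r + 252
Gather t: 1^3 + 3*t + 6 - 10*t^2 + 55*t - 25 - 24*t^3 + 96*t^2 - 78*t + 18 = -24*t^3 + 86*t^2 - 20*t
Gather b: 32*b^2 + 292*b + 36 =32*b^2 + 292*b + 36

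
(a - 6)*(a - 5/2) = a^2 - 17*a/2 + 15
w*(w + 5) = w^2 + 5*w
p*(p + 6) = p^2 + 6*p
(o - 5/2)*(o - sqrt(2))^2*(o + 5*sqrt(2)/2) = o^4 - 5*o^3/2 + sqrt(2)*o^3/2 - 8*o^2 - 5*sqrt(2)*o^2/4 + 5*sqrt(2)*o + 20*o - 25*sqrt(2)/2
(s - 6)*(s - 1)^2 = s^3 - 8*s^2 + 13*s - 6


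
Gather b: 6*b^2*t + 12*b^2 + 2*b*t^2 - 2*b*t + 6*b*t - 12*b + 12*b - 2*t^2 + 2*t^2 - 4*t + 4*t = b^2*(6*t + 12) + b*(2*t^2 + 4*t)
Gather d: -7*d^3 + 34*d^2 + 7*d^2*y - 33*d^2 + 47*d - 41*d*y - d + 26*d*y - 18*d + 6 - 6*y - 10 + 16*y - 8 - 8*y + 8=-7*d^3 + d^2*(7*y + 1) + d*(28 - 15*y) + 2*y - 4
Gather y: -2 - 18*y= -18*y - 2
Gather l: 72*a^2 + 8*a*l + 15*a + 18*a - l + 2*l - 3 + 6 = 72*a^2 + 33*a + l*(8*a + 1) + 3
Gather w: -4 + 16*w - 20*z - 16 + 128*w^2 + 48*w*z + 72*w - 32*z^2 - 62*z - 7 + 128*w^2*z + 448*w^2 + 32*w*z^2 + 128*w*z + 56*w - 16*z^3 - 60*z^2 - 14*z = w^2*(128*z + 576) + w*(32*z^2 + 176*z + 144) - 16*z^3 - 92*z^2 - 96*z - 27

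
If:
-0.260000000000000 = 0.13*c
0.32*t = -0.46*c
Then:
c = -2.00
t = 2.88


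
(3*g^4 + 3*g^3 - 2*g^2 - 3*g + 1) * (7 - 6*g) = -18*g^5 + 3*g^4 + 33*g^3 + 4*g^2 - 27*g + 7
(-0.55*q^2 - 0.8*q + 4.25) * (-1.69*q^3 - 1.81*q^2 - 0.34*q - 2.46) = 0.9295*q^5 + 2.3475*q^4 - 5.5475*q^3 - 6.0675*q^2 + 0.523*q - 10.455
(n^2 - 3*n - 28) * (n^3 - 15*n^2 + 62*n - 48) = n^5 - 18*n^4 + 79*n^3 + 186*n^2 - 1592*n + 1344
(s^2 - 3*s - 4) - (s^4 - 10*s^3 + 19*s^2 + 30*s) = -s^4 + 10*s^3 - 18*s^2 - 33*s - 4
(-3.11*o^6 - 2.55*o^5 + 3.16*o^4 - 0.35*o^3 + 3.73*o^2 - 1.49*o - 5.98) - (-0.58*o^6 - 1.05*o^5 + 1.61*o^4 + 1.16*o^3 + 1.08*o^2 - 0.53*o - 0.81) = -2.53*o^6 - 1.5*o^5 + 1.55*o^4 - 1.51*o^3 + 2.65*o^2 - 0.96*o - 5.17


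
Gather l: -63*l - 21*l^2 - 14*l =-21*l^2 - 77*l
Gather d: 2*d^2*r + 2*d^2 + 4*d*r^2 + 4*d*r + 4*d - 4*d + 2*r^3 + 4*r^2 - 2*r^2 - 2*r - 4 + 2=d^2*(2*r + 2) + d*(4*r^2 + 4*r) + 2*r^3 + 2*r^2 - 2*r - 2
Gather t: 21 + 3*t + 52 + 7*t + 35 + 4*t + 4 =14*t + 112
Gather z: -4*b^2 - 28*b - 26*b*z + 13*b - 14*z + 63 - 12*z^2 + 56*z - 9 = -4*b^2 - 15*b - 12*z^2 + z*(42 - 26*b) + 54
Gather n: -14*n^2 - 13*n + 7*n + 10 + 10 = -14*n^2 - 6*n + 20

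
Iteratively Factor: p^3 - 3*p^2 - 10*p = (p - 5)*(p^2 + 2*p) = (p - 5)*(p + 2)*(p)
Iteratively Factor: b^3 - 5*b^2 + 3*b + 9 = (b + 1)*(b^2 - 6*b + 9) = (b - 3)*(b + 1)*(b - 3)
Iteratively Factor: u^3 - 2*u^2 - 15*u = (u - 5)*(u^2 + 3*u) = u*(u - 5)*(u + 3)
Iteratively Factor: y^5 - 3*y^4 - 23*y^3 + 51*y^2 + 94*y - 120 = (y - 3)*(y^4 - 23*y^2 - 18*y + 40) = (y - 3)*(y - 1)*(y^3 + y^2 - 22*y - 40) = (y - 3)*(y - 1)*(y + 4)*(y^2 - 3*y - 10) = (y - 5)*(y - 3)*(y - 1)*(y + 4)*(y + 2)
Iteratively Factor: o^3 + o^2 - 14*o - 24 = (o + 3)*(o^2 - 2*o - 8) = (o - 4)*(o + 3)*(o + 2)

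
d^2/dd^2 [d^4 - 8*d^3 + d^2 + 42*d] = 12*d^2 - 48*d + 2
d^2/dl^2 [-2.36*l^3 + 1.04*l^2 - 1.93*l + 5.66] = 2.08 - 14.16*l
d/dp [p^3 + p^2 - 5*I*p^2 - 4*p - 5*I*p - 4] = 3*p^2 + p*(2 - 10*I) - 4 - 5*I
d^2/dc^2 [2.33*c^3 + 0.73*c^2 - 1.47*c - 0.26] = 13.98*c + 1.46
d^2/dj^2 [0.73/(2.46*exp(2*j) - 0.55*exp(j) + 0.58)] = ((0.4015 - 7.1832*exp(j))*(2.46*exp(2*j) - 0.55*exp(j) + 0.58) + 0.73*(4.92*exp(j) - 0.55)*(9.84*exp(j) - 1.1)*exp(j))*exp(j)/(2.46*exp(2*j) - 0.55*exp(j) + 0.58)^3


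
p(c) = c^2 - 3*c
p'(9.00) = 15.00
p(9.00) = 54.00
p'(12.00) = 21.00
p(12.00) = 108.00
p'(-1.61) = -6.22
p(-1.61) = 7.42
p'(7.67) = 12.34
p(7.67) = 35.82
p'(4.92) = 6.84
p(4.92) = 9.45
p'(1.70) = 0.40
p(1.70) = -2.21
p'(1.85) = 0.70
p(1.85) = -2.13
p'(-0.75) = -4.50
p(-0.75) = 2.81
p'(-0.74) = -4.48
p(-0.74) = 2.77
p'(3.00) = 3.00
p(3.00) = 0.00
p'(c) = 2*c - 3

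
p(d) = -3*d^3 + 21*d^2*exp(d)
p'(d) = 21*d^2*exp(d) - 9*d^2 + 42*d*exp(d)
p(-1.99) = 35.01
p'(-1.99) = -35.70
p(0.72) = 21.25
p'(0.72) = 79.83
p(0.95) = 46.43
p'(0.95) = 144.05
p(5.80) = 232751.49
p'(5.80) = 313495.03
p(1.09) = 70.32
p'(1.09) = 199.68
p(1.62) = 265.73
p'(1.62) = 598.68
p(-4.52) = 281.71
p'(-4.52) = -181.27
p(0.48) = 7.49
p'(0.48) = 38.33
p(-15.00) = 10125.00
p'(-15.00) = -2025.00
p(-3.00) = 90.41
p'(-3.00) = -77.86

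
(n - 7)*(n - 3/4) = n^2 - 31*n/4 + 21/4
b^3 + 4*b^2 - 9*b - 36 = (b - 3)*(b + 3)*(b + 4)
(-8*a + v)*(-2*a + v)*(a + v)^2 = 16*a^4 + 22*a^3*v - 3*a^2*v^2 - 8*a*v^3 + v^4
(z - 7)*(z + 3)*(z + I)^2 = z^4 - 4*z^3 + 2*I*z^3 - 22*z^2 - 8*I*z^2 + 4*z - 42*I*z + 21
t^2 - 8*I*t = t*(t - 8*I)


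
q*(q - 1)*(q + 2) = q^3 + q^2 - 2*q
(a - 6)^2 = a^2 - 12*a + 36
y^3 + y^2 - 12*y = y*(y - 3)*(y + 4)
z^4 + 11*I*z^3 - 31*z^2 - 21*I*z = z*(z + I)*(z + 3*I)*(z + 7*I)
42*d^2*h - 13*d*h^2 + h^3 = h*(-7*d + h)*(-6*d + h)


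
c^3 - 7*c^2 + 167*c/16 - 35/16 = (c - 5)*(c - 7/4)*(c - 1/4)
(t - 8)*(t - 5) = t^2 - 13*t + 40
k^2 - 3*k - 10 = (k - 5)*(k + 2)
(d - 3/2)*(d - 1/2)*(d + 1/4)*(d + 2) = d^4 + d^3/4 - 13*d^2/4 + 11*d/16 + 3/8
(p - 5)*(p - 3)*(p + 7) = p^3 - p^2 - 41*p + 105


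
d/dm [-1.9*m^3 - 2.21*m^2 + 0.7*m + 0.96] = -5.7*m^2 - 4.42*m + 0.7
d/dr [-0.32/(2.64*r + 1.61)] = 0.8448/(2.64*r + 1.61)^2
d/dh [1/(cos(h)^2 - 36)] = 2*sin(h)*cos(h)/(cos(h)^2 - 36)^2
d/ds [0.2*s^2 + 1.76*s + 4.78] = 0.4*s + 1.76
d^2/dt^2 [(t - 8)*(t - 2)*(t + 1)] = 6*t - 18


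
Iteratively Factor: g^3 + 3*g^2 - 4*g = (g + 4)*(g^2 - g) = (g - 1)*(g + 4)*(g)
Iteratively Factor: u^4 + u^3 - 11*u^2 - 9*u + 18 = (u + 2)*(u^3 - u^2 - 9*u + 9) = (u + 2)*(u + 3)*(u^2 - 4*u + 3) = (u - 1)*(u + 2)*(u + 3)*(u - 3)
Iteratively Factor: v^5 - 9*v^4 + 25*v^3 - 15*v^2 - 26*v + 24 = (v - 1)*(v^4 - 8*v^3 + 17*v^2 + 2*v - 24) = (v - 4)*(v - 1)*(v^3 - 4*v^2 + v + 6) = (v - 4)*(v - 3)*(v - 1)*(v^2 - v - 2) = (v - 4)*(v - 3)*(v - 2)*(v - 1)*(v + 1)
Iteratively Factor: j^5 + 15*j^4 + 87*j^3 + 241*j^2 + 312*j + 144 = (j + 3)*(j^4 + 12*j^3 + 51*j^2 + 88*j + 48) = (j + 3)*(j + 4)*(j^3 + 8*j^2 + 19*j + 12) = (j + 3)^2*(j + 4)*(j^2 + 5*j + 4) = (j + 1)*(j + 3)^2*(j + 4)*(j + 4)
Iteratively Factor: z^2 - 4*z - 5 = (z + 1)*(z - 5)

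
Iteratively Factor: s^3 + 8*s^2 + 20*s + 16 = (s + 4)*(s^2 + 4*s + 4) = (s + 2)*(s + 4)*(s + 2)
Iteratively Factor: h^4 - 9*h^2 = (h - 3)*(h^3 + 3*h^2) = h*(h - 3)*(h^2 + 3*h) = h^2*(h - 3)*(h + 3)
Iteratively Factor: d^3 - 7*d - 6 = (d - 3)*(d^2 + 3*d + 2) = (d - 3)*(d + 1)*(d + 2)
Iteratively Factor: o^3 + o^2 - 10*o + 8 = (o + 4)*(o^2 - 3*o + 2) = (o - 1)*(o + 4)*(o - 2)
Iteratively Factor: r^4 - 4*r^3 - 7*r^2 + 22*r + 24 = (r - 4)*(r^3 - 7*r - 6) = (r - 4)*(r + 2)*(r^2 - 2*r - 3) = (r - 4)*(r - 3)*(r + 2)*(r + 1)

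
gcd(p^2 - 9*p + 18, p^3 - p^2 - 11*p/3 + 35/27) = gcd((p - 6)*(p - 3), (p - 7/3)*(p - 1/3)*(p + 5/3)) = 1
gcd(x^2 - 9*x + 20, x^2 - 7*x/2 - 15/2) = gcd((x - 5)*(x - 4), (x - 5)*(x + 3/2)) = x - 5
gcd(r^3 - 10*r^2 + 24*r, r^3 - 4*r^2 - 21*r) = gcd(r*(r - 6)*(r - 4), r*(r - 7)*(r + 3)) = r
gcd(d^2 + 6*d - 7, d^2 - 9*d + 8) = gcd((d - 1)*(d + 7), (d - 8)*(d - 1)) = d - 1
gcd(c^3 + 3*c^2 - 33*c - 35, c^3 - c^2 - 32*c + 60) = c - 5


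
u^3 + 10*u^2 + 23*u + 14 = (u + 1)*(u + 2)*(u + 7)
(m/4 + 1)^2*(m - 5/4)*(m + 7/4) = m^4/16 + 17*m^3/32 + 285*m^2/256 - 19*m/32 - 35/16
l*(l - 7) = l^2 - 7*l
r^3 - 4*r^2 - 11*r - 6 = (r - 6)*(r + 1)^2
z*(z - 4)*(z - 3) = z^3 - 7*z^2 + 12*z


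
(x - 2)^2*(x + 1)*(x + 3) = x^4 - 9*x^2 + 4*x + 12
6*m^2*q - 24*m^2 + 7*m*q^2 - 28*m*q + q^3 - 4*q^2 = (m + q)*(6*m + q)*(q - 4)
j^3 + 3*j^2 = j^2*(j + 3)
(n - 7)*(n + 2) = n^2 - 5*n - 14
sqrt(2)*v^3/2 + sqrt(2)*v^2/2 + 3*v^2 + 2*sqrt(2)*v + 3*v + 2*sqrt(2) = (v + 1)*(v + 2*sqrt(2))*(sqrt(2)*v/2 + 1)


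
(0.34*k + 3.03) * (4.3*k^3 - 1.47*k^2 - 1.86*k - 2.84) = 1.462*k^4 + 12.5292*k^3 - 5.0865*k^2 - 6.6014*k - 8.6052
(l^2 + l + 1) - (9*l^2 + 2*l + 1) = -8*l^2 - l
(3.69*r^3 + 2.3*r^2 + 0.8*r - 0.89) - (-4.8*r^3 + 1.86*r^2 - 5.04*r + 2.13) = 8.49*r^3 + 0.44*r^2 + 5.84*r - 3.02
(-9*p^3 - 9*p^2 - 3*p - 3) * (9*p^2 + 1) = -81*p^5 - 81*p^4 - 36*p^3 - 36*p^2 - 3*p - 3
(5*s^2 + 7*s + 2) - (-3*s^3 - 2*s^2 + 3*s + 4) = 3*s^3 + 7*s^2 + 4*s - 2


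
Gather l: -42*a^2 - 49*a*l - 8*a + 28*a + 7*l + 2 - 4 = -42*a^2 + 20*a + l*(7 - 49*a) - 2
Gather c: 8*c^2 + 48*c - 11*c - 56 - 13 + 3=8*c^2 + 37*c - 66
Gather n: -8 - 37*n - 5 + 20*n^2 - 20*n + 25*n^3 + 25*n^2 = 25*n^3 + 45*n^2 - 57*n - 13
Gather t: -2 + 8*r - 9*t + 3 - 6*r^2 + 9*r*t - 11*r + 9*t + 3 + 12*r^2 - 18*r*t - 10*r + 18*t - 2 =6*r^2 - 13*r + t*(18 - 9*r) + 2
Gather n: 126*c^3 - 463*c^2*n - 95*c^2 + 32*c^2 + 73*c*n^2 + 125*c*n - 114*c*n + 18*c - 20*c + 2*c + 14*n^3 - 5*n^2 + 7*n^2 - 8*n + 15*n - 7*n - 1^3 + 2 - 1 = 126*c^3 - 63*c^2 + 14*n^3 + n^2*(73*c + 2) + n*(-463*c^2 + 11*c)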